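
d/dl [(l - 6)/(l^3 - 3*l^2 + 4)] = (l^3 - 3*l^2 - 3*l*(l - 6)*(l - 2) + 4)/(l^3 - 3*l^2 + 4)^2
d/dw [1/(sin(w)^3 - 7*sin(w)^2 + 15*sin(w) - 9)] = (5 - 3*sin(w))*cos(w)/((sin(w) - 3)^3*(sin(w) - 1)^2)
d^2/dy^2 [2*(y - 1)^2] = 4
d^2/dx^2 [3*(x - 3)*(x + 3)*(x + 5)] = 18*x + 30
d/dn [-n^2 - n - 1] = -2*n - 1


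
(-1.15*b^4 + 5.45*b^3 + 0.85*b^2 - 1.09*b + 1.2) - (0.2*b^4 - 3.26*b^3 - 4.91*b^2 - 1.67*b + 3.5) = -1.35*b^4 + 8.71*b^3 + 5.76*b^2 + 0.58*b - 2.3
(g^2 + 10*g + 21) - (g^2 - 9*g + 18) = 19*g + 3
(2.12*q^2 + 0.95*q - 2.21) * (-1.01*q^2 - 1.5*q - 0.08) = -2.1412*q^4 - 4.1395*q^3 + 0.6375*q^2 + 3.239*q + 0.1768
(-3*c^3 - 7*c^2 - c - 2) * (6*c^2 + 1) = -18*c^5 - 42*c^4 - 9*c^3 - 19*c^2 - c - 2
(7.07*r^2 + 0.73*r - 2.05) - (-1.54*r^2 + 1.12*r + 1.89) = 8.61*r^2 - 0.39*r - 3.94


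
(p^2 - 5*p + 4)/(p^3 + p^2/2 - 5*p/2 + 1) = 2*(p - 4)/(2*p^2 + 3*p - 2)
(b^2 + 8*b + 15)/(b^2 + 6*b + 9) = (b + 5)/(b + 3)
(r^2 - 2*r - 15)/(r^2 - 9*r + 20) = (r + 3)/(r - 4)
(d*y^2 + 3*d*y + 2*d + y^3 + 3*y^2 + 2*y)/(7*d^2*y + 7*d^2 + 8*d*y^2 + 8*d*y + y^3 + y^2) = (y + 2)/(7*d + y)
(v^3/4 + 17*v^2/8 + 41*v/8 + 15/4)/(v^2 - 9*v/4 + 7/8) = (2*v^3 + 17*v^2 + 41*v + 30)/(8*v^2 - 18*v + 7)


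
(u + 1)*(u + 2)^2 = u^3 + 5*u^2 + 8*u + 4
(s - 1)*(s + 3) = s^2 + 2*s - 3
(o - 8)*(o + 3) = o^2 - 5*o - 24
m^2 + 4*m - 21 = (m - 3)*(m + 7)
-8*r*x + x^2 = x*(-8*r + x)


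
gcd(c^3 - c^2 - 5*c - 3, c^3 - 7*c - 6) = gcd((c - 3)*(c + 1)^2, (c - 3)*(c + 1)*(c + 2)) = c^2 - 2*c - 3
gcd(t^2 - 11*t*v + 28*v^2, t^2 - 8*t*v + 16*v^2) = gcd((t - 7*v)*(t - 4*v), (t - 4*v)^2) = t - 4*v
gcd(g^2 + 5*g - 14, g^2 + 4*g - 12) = g - 2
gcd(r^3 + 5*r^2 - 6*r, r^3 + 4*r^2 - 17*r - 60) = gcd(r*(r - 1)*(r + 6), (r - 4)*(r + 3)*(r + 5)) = 1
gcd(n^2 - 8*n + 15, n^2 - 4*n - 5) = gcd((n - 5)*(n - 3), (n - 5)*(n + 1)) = n - 5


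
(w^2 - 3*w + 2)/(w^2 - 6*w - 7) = (-w^2 + 3*w - 2)/(-w^2 + 6*w + 7)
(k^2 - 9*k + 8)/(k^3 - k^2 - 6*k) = (-k^2 + 9*k - 8)/(k*(-k^2 + k + 6))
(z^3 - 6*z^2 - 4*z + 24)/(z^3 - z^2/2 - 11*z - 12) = 2*(z^2 - 8*z + 12)/(2*z^2 - 5*z - 12)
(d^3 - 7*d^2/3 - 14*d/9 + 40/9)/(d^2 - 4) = (d^2 - d/3 - 20/9)/(d + 2)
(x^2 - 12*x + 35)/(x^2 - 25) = (x - 7)/(x + 5)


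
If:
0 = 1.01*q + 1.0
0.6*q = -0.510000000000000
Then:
No Solution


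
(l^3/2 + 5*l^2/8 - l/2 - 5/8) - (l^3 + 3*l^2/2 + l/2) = -l^3/2 - 7*l^2/8 - l - 5/8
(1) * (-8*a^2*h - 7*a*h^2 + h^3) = -8*a^2*h - 7*a*h^2 + h^3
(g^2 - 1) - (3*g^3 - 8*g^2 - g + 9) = -3*g^3 + 9*g^2 + g - 10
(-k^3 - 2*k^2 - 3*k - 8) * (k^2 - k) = -k^5 - k^4 - k^3 - 5*k^2 + 8*k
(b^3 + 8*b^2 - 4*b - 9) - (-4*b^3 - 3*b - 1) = 5*b^3 + 8*b^2 - b - 8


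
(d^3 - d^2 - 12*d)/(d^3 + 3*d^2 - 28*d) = (d + 3)/(d + 7)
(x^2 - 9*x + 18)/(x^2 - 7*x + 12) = (x - 6)/(x - 4)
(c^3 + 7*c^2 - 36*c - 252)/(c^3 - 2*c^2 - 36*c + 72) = (c + 7)/(c - 2)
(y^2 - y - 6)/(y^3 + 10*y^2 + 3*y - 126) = (y + 2)/(y^2 + 13*y + 42)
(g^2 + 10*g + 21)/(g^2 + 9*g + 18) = (g + 7)/(g + 6)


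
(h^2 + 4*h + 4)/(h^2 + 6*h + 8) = (h + 2)/(h + 4)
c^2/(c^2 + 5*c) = c/(c + 5)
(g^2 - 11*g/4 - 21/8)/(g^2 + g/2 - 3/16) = 2*(2*g - 7)/(4*g - 1)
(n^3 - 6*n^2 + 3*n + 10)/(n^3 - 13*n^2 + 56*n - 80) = (n^2 - n - 2)/(n^2 - 8*n + 16)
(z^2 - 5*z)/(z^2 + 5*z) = (z - 5)/(z + 5)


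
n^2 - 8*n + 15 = (n - 5)*(n - 3)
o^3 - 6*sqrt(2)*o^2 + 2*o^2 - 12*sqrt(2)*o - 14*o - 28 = (o + 2)*(o - 7*sqrt(2))*(o + sqrt(2))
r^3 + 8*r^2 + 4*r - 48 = (r - 2)*(r + 4)*(r + 6)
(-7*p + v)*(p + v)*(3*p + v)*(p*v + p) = -21*p^4*v - 21*p^4 - 25*p^3*v^2 - 25*p^3*v - 3*p^2*v^3 - 3*p^2*v^2 + p*v^4 + p*v^3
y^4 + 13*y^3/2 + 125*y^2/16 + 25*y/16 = y*(y + 1/4)*(y + 5/4)*(y + 5)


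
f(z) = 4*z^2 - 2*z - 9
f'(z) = 8*z - 2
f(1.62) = -1.74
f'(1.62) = 10.96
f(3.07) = 22.56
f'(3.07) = 22.56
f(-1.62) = 4.74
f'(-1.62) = -14.96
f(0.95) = -7.29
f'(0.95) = 5.60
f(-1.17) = -1.18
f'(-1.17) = -11.36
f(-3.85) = 57.99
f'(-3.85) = -32.80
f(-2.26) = 15.95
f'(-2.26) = -20.08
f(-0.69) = -5.72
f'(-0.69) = -7.52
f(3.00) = 21.00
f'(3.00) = 22.00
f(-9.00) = 333.00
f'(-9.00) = -74.00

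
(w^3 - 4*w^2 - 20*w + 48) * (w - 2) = w^4 - 6*w^3 - 12*w^2 + 88*w - 96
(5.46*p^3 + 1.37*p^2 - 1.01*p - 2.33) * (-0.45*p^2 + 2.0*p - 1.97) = -2.457*p^5 + 10.3035*p^4 - 7.5617*p^3 - 3.6704*p^2 - 2.6703*p + 4.5901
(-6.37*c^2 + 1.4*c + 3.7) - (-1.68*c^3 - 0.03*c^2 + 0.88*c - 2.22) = 1.68*c^3 - 6.34*c^2 + 0.52*c + 5.92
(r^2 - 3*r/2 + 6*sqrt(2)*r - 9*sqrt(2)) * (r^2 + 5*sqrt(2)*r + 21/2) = r^4 - 3*r^3/2 + 11*sqrt(2)*r^3 - 33*sqrt(2)*r^2/2 + 141*r^2/2 - 423*r/4 + 63*sqrt(2)*r - 189*sqrt(2)/2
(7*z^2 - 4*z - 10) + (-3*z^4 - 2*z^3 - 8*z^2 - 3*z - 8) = -3*z^4 - 2*z^3 - z^2 - 7*z - 18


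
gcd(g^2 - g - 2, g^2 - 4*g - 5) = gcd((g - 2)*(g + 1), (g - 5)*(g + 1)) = g + 1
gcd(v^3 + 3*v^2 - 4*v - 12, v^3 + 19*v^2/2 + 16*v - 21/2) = v + 3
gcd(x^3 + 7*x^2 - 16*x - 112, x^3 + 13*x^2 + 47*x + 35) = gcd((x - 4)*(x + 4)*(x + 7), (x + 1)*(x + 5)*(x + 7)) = x + 7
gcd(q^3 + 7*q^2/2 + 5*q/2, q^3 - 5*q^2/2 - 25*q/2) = q^2 + 5*q/2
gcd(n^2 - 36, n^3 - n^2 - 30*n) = n - 6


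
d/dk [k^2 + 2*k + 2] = 2*k + 2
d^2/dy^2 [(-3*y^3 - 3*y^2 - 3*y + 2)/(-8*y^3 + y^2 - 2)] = 2*(216*y^6 + 576*y^5 - 1128*y^4 - 199*y^3 - 276*y^2 + 150*y + 8)/(512*y^9 - 192*y^8 + 24*y^7 + 383*y^6 - 96*y^5 + 6*y^4 + 96*y^3 - 12*y^2 + 8)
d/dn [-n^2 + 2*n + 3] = 2 - 2*n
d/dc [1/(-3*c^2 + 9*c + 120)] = (2*c - 3)/(3*(-c^2 + 3*c + 40)^2)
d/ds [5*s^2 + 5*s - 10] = 10*s + 5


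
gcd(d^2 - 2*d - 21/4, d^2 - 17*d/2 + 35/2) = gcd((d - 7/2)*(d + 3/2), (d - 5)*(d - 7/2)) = d - 7/2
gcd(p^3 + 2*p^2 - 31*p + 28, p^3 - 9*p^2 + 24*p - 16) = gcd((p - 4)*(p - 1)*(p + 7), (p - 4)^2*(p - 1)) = p^2 - 5*p + 4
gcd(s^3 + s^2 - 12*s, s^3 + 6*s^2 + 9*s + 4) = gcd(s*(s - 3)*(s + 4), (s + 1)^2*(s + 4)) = s + 4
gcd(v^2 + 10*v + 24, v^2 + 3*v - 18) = v + 6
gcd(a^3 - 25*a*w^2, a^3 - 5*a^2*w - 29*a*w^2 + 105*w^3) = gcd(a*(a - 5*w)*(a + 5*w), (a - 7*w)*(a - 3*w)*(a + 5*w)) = a + 5*w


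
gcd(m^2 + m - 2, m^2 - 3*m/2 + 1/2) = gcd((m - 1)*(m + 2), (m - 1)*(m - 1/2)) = m - 1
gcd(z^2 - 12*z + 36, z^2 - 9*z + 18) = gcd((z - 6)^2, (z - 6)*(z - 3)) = z - 6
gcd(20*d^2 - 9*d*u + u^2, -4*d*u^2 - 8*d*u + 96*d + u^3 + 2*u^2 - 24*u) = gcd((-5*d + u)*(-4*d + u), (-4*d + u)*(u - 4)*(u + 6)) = -4*d + u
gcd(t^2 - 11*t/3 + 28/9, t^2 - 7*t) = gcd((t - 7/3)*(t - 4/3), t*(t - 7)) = 1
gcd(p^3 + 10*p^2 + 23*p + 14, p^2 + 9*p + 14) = p^2 + 9*p + 14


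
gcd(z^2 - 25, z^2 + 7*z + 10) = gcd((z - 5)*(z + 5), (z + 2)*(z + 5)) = z + 5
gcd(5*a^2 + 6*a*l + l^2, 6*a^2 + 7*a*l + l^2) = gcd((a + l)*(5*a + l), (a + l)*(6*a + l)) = a + l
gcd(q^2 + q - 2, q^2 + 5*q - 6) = q - 1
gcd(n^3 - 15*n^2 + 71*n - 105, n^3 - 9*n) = n - 3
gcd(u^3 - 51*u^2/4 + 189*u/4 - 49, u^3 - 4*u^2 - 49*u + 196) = u^2 - 11*u + 28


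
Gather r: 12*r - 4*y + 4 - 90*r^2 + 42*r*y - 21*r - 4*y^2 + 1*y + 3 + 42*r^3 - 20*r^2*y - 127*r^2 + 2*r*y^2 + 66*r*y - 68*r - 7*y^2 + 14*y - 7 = 42*r^3 + r^2*(-20*y - 217) + r*(2*y^2 + 108*y - 77) - 11*y^2 + 11*y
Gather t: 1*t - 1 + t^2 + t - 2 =t^2 + 2*t - 3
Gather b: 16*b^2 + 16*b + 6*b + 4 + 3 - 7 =16*b^2 + 22*b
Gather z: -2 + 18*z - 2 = 18*z - 4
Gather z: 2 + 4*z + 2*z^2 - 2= 2*z^2 + 4*z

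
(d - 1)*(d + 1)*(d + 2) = d^3 + 2*d^2 - d - 2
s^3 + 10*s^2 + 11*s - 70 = (s - 2)*(s + 5)*(s + 7)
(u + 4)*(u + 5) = u^2 + 9*u + 20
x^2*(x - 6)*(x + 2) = x^4 - 4*x^3 - 12*x^2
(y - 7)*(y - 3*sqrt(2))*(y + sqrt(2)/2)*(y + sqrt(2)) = y^4 - 7*y^3 - 3*sqrt(2)*y^3/2 - 8*y^2 + 21*sqrt(2)*y^2/2 - 3*sqrt(2)*y + 56*y + 21*sqrt(2)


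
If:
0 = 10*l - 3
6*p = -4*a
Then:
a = -3*p/2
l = 3/10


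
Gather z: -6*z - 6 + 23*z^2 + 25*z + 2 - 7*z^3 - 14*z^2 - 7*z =-7*z^3 + 9*z^2 + 12*z - 4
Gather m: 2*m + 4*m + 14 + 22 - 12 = 6*m + 24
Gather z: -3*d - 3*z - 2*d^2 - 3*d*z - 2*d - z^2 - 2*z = -2*d^2 - 5*d - z^2 + z*(-3*d - 5)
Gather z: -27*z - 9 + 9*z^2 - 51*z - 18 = 9*z^2 - 78*z - 27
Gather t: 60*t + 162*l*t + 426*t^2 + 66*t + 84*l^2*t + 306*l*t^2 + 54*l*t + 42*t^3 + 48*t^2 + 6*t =42*t^3 + t^2*(306*l + 474) + t*(84*l^2 + 216*l + 132)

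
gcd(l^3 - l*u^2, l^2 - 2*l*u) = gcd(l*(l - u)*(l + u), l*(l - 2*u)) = l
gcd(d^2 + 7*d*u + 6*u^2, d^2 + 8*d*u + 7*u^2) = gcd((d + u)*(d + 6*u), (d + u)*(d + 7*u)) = d + u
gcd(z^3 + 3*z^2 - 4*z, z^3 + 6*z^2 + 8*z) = z^2 + 4*z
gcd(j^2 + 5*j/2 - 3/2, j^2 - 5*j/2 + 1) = j - 1/2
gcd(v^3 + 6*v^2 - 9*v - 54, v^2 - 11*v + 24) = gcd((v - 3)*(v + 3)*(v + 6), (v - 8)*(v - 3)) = v - 3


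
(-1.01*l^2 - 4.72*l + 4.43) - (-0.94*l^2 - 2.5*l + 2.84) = -0.0700000000000001*l^2 - 2.22*l + 1.59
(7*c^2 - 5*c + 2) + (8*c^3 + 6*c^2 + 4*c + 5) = 8*c^3 + 13*c^2 - c + 7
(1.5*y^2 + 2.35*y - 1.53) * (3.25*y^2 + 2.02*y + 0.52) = 4.875*y^4 + 10.6675*y^3 + 0.5545*y^2 - 1.8686*y - 0.7956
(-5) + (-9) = -14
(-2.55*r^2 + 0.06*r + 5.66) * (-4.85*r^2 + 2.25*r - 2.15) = 12.3675*r^4 - 6.0285*r^3 - 21.8335*r^2 + 12.606*r - 12.169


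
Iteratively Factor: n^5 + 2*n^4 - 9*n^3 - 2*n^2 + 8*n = (n - 2)*(n^4 + 4*n^3 - n^2 - 4*n) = n*(n - 2)*(n^3 + 4*n^2 - n - 4) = n*(n - 2)*(n + 1)*(n^2 + 3*n - 4) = n*(n - 2)*(n - 1)*(n + 1)*(n + 4)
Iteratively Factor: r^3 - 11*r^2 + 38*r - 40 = (r - 4)*(r^2 - 7*r + 10) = (r - 5)*(r - 4)*(r - 2)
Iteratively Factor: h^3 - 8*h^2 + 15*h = (h)*(h^2 - 8*h + 15) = h*(h - 3)*(h - 5)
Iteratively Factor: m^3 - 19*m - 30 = (m + 2)*(m^2 - 2*m - 15) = (m + 2)*(m + 3)*(m - 5)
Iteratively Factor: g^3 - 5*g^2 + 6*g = (g - 3)*(g^2 - 2*g) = g*(g - 3)*(g - 2)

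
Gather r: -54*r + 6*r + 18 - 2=16 - 48*r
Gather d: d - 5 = d - 5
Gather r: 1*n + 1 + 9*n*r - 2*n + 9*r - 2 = -n + r*(9*n + 9) - 1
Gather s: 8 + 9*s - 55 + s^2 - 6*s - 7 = s^2 + 3*s - 54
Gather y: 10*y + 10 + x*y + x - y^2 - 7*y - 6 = x - y^2 + y*(x + 3) + 4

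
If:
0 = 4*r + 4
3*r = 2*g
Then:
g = -3/2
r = -1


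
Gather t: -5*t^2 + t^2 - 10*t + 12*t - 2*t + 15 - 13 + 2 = 4 - 4*t^2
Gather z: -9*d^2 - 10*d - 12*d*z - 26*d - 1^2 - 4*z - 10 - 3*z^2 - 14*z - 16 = -9*d^2 - 36*d - 3*z^2 + z*(-12*d - 18) - 27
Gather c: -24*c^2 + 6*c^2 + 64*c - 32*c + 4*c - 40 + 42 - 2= -18*c^2 + 36*c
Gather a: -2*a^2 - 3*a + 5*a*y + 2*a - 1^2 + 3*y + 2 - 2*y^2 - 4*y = -2*a^2 + a*(5*y - 1) - 2*y^2 - y + 1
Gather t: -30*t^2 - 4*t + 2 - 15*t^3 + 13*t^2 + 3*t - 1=-15*t^3 - 17*t^2 - t + 1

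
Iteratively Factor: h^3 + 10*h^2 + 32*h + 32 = (h + 2)*(h^2 + 8*h + 16) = (h + 2)*(h + 4)*(h + 4)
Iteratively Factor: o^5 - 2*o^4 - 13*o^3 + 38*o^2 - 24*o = (o)*(o^4 - 2*o^3 - 13*o^2 + 38*o - 24) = o*(o - 3)*(o^3 + o^2 - 10*o + 8) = o*(o - 3)*(o - 1)*(o^2 + 2*o - 8) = o*(o - 3)*(o - 2)*(o - 1)*(o + 4)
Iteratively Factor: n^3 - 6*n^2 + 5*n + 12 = (n + 1)*(n^2 - 7*n + 12) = (n - 3)*(n + 1)*(n - 4)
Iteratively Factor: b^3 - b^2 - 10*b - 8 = (b + 2)*(b^2 - 3*b - 4) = (b + 1)*(b + 2)*(b - 4)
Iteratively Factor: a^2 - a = (a)*(a - 1)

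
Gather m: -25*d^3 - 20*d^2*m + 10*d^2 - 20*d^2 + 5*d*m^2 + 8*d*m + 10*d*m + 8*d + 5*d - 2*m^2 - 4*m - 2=-25*d^3 - 10*d^2 + 13*d + m^2*(5*d - 2) + m*(-20*d^2 + 18*d - 4) - 2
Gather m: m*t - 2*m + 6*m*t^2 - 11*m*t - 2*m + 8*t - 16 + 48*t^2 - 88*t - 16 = m*(6*t^2 - 10*t - 4) + 48*t^2 - 80*t - 32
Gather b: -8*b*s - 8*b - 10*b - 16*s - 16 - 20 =b*(-8*s - 18) - 16*s - 36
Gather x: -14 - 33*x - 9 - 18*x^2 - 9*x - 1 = -18*x^2 - 42*x - 24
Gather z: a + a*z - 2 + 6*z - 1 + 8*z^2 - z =a + 8*z^2 + z*(a + 5) - 3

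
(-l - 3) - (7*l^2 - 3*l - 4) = -7*l^2 + 2*l + 1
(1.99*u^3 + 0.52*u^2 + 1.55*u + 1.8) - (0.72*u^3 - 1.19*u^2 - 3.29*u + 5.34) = 1.27*u^3 + 1.71*u^2 + 4.84*u - 3.54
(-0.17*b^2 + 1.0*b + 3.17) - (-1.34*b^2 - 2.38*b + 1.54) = 1.17*b^2 + 3.38*b + 1.63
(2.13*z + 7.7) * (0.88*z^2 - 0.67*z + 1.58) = 1.8744*z^3 + 5.3489*z^2 - 1.7936*z + 12.166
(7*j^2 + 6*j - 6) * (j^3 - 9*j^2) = 7*j^5 - 57*j^4 - 60*j^3 + 54*j^2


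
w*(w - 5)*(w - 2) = w^3 - 7*w^2 + 10*w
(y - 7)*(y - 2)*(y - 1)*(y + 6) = y^4 - 4*y^3 - 37*y^2 + 124*y - 84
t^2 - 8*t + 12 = (t - 6)*(t - 2)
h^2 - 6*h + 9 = (h - 3)^2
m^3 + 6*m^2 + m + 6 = (m + 6)*(m - I)*(m + I)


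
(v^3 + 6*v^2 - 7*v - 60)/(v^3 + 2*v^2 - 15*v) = (v + 4)/v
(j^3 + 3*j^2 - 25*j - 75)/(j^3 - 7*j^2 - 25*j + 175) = (j + 3)/(j - 7)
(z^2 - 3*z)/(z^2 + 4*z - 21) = z/(z + 7)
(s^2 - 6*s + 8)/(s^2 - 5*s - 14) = (-s^2 + 6*s - 8)/(-s^2 + 5*s + 14)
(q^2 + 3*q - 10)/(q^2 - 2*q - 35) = (q - 2)/(q - 7)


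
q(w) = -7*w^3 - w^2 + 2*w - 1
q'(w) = -21*w^2 - 2*w + 2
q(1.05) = -8.11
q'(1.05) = -23.25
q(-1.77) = 31.14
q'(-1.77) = -60.25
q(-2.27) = 71.19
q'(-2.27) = -101.67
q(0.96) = -6.19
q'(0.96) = -19.27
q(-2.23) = 67.19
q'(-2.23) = -97.97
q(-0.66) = -0.74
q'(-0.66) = -5.83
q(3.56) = -322.38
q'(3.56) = -271.27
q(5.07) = -928.83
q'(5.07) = -547.94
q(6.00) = -1537.00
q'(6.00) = -766.00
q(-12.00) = 11927.00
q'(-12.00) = -2998.00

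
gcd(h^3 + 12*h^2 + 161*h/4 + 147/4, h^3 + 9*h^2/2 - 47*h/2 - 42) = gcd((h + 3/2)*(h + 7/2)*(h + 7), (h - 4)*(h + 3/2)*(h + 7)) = h^2 + 17*h/2 + 21/2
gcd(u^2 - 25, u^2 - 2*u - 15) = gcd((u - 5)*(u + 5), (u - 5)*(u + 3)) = u - 5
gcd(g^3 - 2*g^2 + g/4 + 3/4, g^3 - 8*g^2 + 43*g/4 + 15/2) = g + 1/2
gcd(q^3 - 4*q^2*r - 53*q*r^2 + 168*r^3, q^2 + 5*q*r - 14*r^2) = q + 7*r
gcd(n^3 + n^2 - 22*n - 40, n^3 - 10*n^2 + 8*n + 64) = n + 2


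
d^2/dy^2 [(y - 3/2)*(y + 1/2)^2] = 6*y - 1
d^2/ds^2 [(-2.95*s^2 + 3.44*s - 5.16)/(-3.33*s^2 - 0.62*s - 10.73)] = (-88.472772*s^3 - 289.124586*s^2 + 801.405792*s + 360.278118)/(36.926037*s^6 + 20.625354*s^5 + 360.791847*s^4 + 133.157276*s^3 + 1162.551507*s^2 + 214.147194*s + 1235.376017)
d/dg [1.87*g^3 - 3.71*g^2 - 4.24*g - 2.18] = 5.61*g^2 - 7.42*g - 4.24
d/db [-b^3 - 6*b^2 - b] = -3*b^2 - 12*b - 1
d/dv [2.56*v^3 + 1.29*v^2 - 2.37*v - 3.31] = 7.68*v^2 + 2.58*v - 2.37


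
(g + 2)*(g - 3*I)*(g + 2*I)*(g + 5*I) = g^4 + 2*g^3 + 4*I*g^3 + 11*g^2 + 8*I*g^2 + 22*g + 30*I*g + 60*I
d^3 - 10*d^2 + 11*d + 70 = (d - 7)*(d - 5)*(d + 2)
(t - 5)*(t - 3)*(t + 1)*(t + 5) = t^4 - 2*t^3 - 28*t^2 + 50*t + 75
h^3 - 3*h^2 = h^2*(h - 3)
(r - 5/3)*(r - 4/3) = r^2 - 3*r + 20/9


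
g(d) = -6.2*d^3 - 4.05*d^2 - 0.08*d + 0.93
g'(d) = -18.6*d^2 - 8.1*d - 0.08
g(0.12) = 0.85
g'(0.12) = -1.32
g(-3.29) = 178.15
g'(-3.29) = -174.76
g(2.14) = -78.55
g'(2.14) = -102.59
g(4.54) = -663.09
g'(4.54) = -420.23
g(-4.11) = 363.29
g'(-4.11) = -280.98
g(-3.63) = 244.41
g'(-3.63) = -215.77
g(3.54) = -325.15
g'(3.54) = -261.84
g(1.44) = -26.10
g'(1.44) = -50.31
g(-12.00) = 10132.29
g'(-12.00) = -2581.28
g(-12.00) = 10132.29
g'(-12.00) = -2581.28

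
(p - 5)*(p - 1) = p^2 - 6*p + 5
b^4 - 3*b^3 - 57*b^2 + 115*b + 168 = (b - 8)*(b - 3)*(b + 1)*(b + 7)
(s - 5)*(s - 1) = s^2 - 6*s + 5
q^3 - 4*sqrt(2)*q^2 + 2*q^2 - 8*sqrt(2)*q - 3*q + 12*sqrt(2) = (q - 1)*(q + 3)*(q - 4*sqrt(2))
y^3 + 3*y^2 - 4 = (y - 1)*(y + 2)^2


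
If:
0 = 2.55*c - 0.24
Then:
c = 0.09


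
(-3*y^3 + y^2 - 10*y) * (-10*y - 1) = 30*y^4 - 7*y^3 + 99*y^2 + 10*y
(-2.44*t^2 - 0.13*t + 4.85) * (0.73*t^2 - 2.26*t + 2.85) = -1.7812*t^4 + 5.4195*t^3 - 3.1197*t^2 - 11.3315*t + 13.8225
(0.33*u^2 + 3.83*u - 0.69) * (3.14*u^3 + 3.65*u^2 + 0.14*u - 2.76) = 1.0362*u^5 + 13.2307*u^4 + 11.8591*u^3 - 2.8931*u^2 - 10.6674*u + 1.9044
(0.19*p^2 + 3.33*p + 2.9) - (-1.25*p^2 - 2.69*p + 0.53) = 1.44*p^2 + 6.02*p + 2.37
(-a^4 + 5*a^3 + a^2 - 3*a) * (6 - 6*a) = 6*a^5 - 36*a^4 + 24*a^3 + 24*a^2 - 18*a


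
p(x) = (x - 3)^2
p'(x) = 2*x - 6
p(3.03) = 0.00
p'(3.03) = 0.06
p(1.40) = 2.56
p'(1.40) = -3.20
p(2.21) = 0.62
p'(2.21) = -1.58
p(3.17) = 0.03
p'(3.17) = 0.34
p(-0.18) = 10.11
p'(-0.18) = -6.36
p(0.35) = 7.02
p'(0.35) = -5.30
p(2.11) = 0.79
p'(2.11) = -1.78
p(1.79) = 1.46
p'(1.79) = -2.42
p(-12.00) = 225.00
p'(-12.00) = -30.00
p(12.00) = 81.00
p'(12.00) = 18.00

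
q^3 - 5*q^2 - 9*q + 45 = (q - 5)*(q - 3)*(q + 3)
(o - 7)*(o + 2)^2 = o^3 - 3*o^2 - 24*o - 28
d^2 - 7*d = d*(d - 7)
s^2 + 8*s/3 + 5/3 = (s + 1)*(s + 5/3)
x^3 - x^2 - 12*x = x*(x - 4)*(x + 3)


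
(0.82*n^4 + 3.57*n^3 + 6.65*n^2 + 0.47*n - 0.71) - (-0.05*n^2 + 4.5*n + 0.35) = 0.82*n^4 + 3.57*n^3 + 6.7*n^2 - 4.03*n - 1.06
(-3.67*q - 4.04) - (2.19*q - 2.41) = -5.86*q - 1.63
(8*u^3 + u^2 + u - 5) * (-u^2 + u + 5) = -8*u^5 + 7*u^4 + 40*u^3 + 11*u^2 - 25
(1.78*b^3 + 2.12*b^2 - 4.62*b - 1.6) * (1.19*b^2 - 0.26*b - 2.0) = 2.1182*b^5 + 2.06*b^4 - 9.609*b^3 - 4.9428*b^2 + 9.656*b + 3.2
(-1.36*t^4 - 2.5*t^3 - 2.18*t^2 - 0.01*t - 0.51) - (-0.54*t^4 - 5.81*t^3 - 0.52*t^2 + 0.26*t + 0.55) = -0.82*t^4 + 3.31*t^3 - 1.66*t^2 - 0.27*t - 1.06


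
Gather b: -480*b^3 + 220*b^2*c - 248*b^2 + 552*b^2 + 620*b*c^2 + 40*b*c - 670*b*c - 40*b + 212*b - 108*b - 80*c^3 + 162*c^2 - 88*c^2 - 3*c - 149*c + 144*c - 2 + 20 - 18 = -480*b^3 + b^2*(220*c + 304) + b*(620*c^2 - 630*c + 64) - 80*c^3 + 74*c^2 - 8*c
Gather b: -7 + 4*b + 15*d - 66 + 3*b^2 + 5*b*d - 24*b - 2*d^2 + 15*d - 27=3*b^2 + b*(5*d - 20) - 2*d^2 + 30*d - 100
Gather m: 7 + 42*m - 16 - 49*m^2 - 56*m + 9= -49*m^2 - 14*m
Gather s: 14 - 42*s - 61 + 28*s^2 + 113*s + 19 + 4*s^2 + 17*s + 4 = 32*s^2 + 88*s - 24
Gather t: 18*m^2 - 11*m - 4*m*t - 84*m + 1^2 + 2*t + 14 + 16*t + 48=18*m^2 - 95*m + t*(18 - 4*m) + 63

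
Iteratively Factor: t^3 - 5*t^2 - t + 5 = (t - 1)*(t^2 - 4*t - 5) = (t - 1)*(t + 1)*(t - 5)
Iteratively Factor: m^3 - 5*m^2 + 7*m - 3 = (m - 1)*(m^2 - 4*m + 3) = (m - 1)^2*(m - 3)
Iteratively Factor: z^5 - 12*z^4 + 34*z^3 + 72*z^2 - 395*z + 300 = (z + 3)*(z^4 - 15*z^3 + 79*z^2 - 165*z + 100) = (z - 1)*(z + 3)*(z^3 - 14*z^2 + 65*z - 100) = (z - 5)*(z - 1)*(z + 3)*(z^2 - 9*z + 20) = (z - 5)*(z - 4)*(z - 1)*(z + 3)*(z - 5)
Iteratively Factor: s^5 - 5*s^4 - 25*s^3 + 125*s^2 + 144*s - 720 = (s - 3)*(s^4 - 2*s^3 - 31*s^2 + 32*s + 240) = (s - 3)*(s + 3)*(s^3 - 5*s^2 - 16*s + 80) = (s - 5)*(s - 3)*(s + 3)*(s^2 - 16) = (s - 5)*(s - 3)*(s + 3)*(s + 4)*(s - 4)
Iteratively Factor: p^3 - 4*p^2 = (p)*(p^2 - 4*p) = p*(p - 4)*(p)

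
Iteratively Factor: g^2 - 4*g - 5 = (g + 1)*(g - 5)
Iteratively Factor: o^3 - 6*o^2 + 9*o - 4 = (o - 1)*(o^2 - 5*o + 4) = (o - 1)^2*(o - 4)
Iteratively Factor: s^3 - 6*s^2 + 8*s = (s - 2)*(s^2 - 4*s) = s*(s - 2)*(s - 4)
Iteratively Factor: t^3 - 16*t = (t)*(t^2 - 16) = t*(t - 4)*(t + 4)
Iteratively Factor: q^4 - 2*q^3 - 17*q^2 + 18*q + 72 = (q - 4)*(q^3 + 2*q^2 - 9*q - 18) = (q - 4)*(q + 3)*(q^2 - q - 6) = (q - 4)*(q - 3)*(q + 3)*(q + 2)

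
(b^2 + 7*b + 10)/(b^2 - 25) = (b + 2)/(b - 5)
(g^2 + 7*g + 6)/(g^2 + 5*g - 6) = (g + 1)/(g - 1)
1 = 1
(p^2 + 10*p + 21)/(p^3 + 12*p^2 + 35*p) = (p + 3)/(p*(p + 5))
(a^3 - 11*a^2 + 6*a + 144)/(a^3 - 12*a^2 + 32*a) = (a^2 - 3*a - 18)/(a*(a - 4))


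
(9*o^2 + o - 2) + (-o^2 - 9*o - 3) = 8*o^2 - 8*o - 5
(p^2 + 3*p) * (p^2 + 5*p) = p^4 + 8*p^3 + 15*p^2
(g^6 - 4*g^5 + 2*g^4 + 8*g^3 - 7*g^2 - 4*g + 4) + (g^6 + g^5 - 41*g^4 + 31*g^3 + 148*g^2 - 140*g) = 2*g^6 - 3*g^5 - 39*g^4 + 39*g^3 + 141*g^2 - 144*g + 4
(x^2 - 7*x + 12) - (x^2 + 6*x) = 12 - 13*x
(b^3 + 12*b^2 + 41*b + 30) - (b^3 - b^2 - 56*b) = 13*b^2 + 97*b + 30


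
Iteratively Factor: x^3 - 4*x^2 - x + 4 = (x - 1)*(x^2 - 3*x - 4) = (x - 1)*(x + 1)*(x - 4)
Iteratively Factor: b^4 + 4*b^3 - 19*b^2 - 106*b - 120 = (b + 2)*(b^3 + 2*b^2 - 23*b - 60) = (b + 2)*(b + 4)*(b^2 - 2*b - 15) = (b - 5)*(b + 2)*(b + 4)*(b + 3)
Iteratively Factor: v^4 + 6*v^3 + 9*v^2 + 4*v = (v + 4)*(v^3 + 2*v^2 + v) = v*(v + 4)*(v^2 + 2*v + 1) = v*(v + 1)*(v + 4)*(v + 1)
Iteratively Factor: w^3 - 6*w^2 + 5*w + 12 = (w - 3)*(w^2 - 3*w - 4) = (w - 3)*(w + 1)*(w - 4)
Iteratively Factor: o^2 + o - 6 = (o - 2)*(o + 3)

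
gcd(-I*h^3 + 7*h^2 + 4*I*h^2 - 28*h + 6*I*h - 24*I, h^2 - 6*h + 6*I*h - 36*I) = h + 6*I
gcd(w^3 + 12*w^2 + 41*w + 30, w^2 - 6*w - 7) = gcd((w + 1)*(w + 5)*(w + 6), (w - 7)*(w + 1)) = w + 1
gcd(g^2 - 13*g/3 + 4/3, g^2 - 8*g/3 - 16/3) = g - 4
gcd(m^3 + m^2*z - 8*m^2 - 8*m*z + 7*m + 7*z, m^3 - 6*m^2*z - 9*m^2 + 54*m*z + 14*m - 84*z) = m - 7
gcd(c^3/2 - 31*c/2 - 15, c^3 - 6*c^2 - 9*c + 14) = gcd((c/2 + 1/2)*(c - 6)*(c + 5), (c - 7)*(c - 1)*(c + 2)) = 1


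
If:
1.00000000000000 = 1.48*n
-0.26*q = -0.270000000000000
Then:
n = 0.68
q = 1.04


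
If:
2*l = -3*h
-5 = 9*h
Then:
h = -5/9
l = 5/6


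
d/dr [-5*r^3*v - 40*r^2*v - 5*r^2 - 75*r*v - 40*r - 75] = -15*r^2*v - 80*r*v - 10*r - 75*v - 40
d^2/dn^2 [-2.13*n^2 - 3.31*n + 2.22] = -4.26000000000000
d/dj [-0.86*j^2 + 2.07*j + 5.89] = 2.07 - 1.72*j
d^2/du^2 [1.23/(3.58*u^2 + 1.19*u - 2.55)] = (-31.528344*u^2 - 10.480092*u + 1.23*(7.16*u + 1.19)*(14.32*u + 2.38) + 22.45734)/(3.58*u^2 + 1.19*u - 2.55)^3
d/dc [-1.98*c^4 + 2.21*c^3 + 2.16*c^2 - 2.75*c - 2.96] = -7.92*c^3 + 6.63*c^2 + 4.32*c - 2.75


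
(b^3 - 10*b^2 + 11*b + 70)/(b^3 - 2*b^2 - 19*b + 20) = (b^2 - 5*b - 14)/(b^2 + 3*b - 4)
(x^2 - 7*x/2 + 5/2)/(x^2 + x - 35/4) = 2*(x - 1)/(2*x + 7)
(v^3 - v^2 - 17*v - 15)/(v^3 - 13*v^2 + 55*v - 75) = (v^2 + 4*v + 3)/(v^2 - 8*v + 15)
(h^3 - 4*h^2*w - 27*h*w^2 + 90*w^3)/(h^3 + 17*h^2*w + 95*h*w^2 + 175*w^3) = (h^2 - 9*h*w + 18*w^2)/(h^2 + 12*h*w + 35*w^2)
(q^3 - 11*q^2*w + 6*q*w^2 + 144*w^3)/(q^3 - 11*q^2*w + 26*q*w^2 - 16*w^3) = (q^2 - 3*q*w - 18*w^2)/(q^2 - 3*q*w + 2*w^2)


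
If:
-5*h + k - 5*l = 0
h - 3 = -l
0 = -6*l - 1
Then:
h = 19/6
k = 15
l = -1/6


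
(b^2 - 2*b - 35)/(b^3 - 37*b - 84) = (b + 5)/(b^2 + 7*b + 12)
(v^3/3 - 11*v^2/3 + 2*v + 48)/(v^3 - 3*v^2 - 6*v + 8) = (v^3 - 11*v^2 + 6*v + 144)/(3*(v^3 - 3*v^2 - 6*v + 8))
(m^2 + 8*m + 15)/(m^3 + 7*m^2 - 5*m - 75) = (m + 3)/(m^2 + 2*m - 15)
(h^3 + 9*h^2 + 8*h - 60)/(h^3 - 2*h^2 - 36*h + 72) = (h + 5)/(h - 6)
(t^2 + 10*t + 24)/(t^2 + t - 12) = (t + 6)/(t - 3)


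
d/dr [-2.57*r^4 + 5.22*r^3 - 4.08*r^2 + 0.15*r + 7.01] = -10.28*r^3 + 15.66*r^2 - 8.16*r + 0.15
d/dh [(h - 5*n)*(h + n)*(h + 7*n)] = 3*h^2 + 6*h*n - 33*n^2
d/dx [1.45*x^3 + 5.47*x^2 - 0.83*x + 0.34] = 4.35*x^2 + 10.94*x - 0.83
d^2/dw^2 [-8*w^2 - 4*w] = -16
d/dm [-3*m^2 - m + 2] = -6*m - 1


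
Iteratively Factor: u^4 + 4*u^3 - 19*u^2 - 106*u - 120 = (u - 5)*(u^3 + 9*u^2 + 26*u + 24) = (u - 5)*(u + 3)*(u^2 + 6*u + 8) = (u - 5)*(u + 2)*(u + 3)*(u + 4)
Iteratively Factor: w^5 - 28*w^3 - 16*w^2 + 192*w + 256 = (w - 4)*(w^4 + 4*w^3 - 12*w^2 - 64*w - 64) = (w - 4)^2*(w^3 + 8*w^2 + 20*w + 16) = (w - 4)^2*(w + 4)*(w^2 + 4*w + 4) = (w - 4)^2*(w + 2)*(w + 4)*(w + 2)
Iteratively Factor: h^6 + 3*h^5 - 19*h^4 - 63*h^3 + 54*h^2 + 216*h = (h)*(h^5 + 3*h^4 - 19*h^3 - 63*h^2 + 54*h + 216) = h*(h - 2)*(h^4 + 5*h^3 - 9*h^2 - 81*h - 108) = h*(h - 2)*(h + 3)*(h^3 + 2*h^2 - 15*h - 36) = h*(h - 2)*(h + 3)^2*(h^2 - h - 12) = h*(h - 2)*(h + 3)^3*(h - 4)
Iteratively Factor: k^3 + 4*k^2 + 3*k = (k + 1)*(k^2 + 3*k) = (k + 1)*(k + 3)*(k)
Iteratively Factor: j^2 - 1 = (j - 1)*(j + 1)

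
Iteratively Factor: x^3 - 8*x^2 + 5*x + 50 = (x - 5)*(x^2 - 3*x - 10) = (x - 5)^2*(x + 2)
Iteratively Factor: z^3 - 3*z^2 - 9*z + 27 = (z - 3)*(z^2 - 9) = (z - 3)^2*(z + 3)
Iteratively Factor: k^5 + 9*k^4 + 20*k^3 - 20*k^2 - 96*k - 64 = (k + 4)*(k^4 + 5*k^3 - 20*k - 16) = (k + 2)*(k + 4)*(k^3 + 3*k^2 - 6*k - 8) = (k - 2)*(k + 2)*(k + 4)*(k^2 + 5*k + 4) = (k - 2)*(k + 2)*(k + 4)^2*(k + 1)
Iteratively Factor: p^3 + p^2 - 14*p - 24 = (p - 4)*(p^2 + 5*p + 6) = (p - 4)*(p + 3)*(p + 2)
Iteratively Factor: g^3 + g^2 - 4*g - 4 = (g - 2)*(g^2 + 3*g + 2) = (g - 2)*(g + 2)*(g + 1)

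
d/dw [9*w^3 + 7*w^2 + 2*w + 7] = 27*w^2 + 14*w + 2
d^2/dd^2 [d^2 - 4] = 2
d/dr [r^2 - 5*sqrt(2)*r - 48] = 2*r - 5*sqrt(2)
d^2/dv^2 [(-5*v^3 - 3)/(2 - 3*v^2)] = 6*(10*v^3 + 27*v^2 + 20*v + 6)/(27*v^6 - 54*v^4 + 36*v^2 - 8)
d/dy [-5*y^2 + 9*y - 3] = 9 - 10*y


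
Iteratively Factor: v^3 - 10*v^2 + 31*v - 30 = (v - 2)*(v^2 - 8*v + 15) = (v - 5)*(v - 2)*(v - 3)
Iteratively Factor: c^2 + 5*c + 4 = (c + 4)*(c + 1)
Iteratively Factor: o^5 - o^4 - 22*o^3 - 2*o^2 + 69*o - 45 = (o - 5)*(o^4 + 4*o^3 - 2*o^2 - 12*o + 9) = (o - 5)*(o + 3)*(o^3 + o^2 - 5*o + 3) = (o - 5)*(o + 3)^2*(o^2 - 2*o + 1) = (o - 5)*(o - 1)*(o + 3)^2*(o - 1)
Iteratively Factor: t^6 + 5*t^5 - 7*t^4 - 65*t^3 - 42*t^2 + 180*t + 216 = (t + 2)*(t^5 + 3*t^4 - 13*t^3 - 39*t^2 + 36*t + 108) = (t + 2)*(t + 3)*(t^4 - 13*t^2 + 36) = (t + 2)*(t + 3)^2*(t^3 - 3*t^2 - 4*t + 12) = (t + 2)^2*(t + 3)^2*(t^2 - 5*t + 6) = (t - 3)*(t + 2)^2*(t + 3)^2*(t - 2)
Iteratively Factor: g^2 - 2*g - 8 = (g + 2)*(g - 4)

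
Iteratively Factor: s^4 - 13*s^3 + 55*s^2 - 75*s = (s)*(s^3 - 13*s^2 + 55*s - 75) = s*(s - 5)*(s^2 - 8*s + 15) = s*(s - 5)*(s - 3)*(s - 5)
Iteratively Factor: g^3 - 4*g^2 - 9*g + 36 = (g + 3)*(g^2 - 7*g + 12) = (g - 4)*(g + 3)*(g - 3)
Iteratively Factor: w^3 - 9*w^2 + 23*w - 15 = (w - 5)*(w^2 - 4*w + 3) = (w - 5)*(w - 3)*(w - 1)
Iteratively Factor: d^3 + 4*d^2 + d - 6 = (d - 1)*(d^2 + 5*d + 6) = (d - 1)*(d + 3)*(d + 2)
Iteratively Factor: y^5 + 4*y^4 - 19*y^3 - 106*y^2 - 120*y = (y)*(y^4 + 4*y^3 - 19*y^2 - 106*y - 120) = y*(y + 2)*(y^3 + 2*y^2 - 23*y - 60) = y*(y + 2)*(y + 4)*(y^2 - 2*y - 15) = y*(y + 2)*(y + 3)*(y + 4)*(y - 5)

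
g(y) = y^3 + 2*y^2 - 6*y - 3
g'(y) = 3*y^2 + 4*y - 6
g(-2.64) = 8.38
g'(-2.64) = 4.35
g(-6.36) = -141.20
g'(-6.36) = 89.91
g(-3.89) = -8.26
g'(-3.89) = 23.84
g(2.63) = 13.25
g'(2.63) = 25.27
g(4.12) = 76.16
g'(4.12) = 61.40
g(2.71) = 15.33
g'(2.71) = 26.87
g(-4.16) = -15.42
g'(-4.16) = 29.28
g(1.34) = -5.04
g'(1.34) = 4.75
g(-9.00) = -516.00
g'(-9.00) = 201.00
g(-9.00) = -516.00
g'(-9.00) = 201.00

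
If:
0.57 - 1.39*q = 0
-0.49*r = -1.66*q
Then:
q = 0.41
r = 1.39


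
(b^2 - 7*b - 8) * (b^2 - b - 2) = b^4 - 8*b^3 - 3*b^2 + 22*b + 16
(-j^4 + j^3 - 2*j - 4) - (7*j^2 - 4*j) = -j^4 + j^3 - 7*j^2 + 2*j - 4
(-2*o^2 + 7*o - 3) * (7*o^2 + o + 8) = -14*o^4 + 47*o^3 - 30*o^2 + 53*o - 24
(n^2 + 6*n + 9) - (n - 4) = n^2 + 5*n + 13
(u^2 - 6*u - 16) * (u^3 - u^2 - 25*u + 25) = u^5 - 7*u^4 - 35*u^3 + 191*u^2 + 250*u - 400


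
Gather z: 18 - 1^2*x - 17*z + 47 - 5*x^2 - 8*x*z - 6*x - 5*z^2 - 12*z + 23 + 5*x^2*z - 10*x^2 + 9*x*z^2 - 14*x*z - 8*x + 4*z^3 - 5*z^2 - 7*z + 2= -15*x^2 - 15*x + 4*z^3 + z^2*(9*x - 10) + z*(5*x^2 - 22*x - 36) + 90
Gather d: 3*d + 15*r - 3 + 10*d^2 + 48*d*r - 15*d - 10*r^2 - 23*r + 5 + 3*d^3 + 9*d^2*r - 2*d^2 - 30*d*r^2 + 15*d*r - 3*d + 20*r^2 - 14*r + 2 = 3*d^3 + d^2*(9*r + 8) + d*(-30*r^2 + 63*r - 15) + 10*r^2 - 22*r + 4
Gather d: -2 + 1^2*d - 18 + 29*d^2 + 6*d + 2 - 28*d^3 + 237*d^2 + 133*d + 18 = -28*d^3 + 266*d^2 + 140*d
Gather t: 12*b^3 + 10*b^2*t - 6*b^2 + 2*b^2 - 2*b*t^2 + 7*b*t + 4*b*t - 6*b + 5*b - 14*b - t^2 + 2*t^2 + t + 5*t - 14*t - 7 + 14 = 12*b^3 - 4*b^2 - 15*b + t^2*(1 - 2*b) + t*(10*b^2 + 11*b - 8) + 7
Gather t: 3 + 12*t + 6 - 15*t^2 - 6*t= -15*t^2 + 6*t + 9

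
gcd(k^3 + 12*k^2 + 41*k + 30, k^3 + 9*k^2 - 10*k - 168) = k + 6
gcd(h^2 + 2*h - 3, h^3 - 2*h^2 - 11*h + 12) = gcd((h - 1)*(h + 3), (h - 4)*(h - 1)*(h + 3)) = h^2 + 2*h - 3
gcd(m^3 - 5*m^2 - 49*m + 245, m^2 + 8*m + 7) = m + 7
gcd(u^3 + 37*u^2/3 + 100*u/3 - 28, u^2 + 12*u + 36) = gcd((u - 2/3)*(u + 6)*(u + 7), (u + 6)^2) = u + 6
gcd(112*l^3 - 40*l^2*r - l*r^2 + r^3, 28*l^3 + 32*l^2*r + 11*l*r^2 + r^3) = 7*l + r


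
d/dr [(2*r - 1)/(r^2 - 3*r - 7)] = (-2*r^2 + 2*r - 17)/(r^4 - 6*r^3 - 5*r^2 + 42*r + 49)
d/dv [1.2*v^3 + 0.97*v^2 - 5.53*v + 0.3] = 3.6*v^2 + 1.94*v - 5.53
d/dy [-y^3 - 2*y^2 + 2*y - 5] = -3*y^2 - 4*y + 2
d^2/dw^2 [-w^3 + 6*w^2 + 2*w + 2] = 12 - 6*w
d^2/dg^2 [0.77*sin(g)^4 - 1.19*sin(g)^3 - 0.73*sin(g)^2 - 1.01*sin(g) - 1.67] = -12.32*sin(g)^4 + 10.71*sin(g)^3 + 12.16*sin(g)^2 - 6.13*sin(g) - 1.46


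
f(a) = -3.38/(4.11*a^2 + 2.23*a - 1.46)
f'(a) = -3.38*(-8.22*a - 2.23)/(4.11*a^2 + 2.23*a - 1.46)^2 = (27.7836*a + 7.5374)/(4.11*a^2 + 2.23*a - 1.46)^2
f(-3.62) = -0.08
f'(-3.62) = -0.05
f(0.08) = 2.69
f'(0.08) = 6.19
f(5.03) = -0.03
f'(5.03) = 0.01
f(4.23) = -0.04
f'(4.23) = 0.02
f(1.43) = -0.33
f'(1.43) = 0.46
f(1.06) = -0.61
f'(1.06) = 1.21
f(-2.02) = -0.31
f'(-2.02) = -0.42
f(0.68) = -1.73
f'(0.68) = 6.90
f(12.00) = -0.01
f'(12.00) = 0.00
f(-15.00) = -0.00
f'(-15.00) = -0.00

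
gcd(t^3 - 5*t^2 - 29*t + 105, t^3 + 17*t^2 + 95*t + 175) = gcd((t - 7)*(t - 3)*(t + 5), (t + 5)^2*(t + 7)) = t + 5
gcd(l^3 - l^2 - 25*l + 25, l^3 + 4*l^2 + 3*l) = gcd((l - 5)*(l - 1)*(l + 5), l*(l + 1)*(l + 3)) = 1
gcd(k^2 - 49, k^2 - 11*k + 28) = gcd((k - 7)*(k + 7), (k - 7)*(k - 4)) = k - 7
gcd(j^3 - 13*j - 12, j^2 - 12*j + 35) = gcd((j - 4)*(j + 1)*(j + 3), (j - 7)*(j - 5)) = 1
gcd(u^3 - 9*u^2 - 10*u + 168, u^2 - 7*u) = u - 7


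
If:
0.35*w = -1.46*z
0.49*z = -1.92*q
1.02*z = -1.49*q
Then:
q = 0.00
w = 0.00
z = 0.00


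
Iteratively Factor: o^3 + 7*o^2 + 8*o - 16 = (o - 1)*(o^2 + 8*o + 16) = (o - 1)*(o + 4)*(o + 4)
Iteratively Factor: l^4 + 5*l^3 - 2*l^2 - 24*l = (l - 2)*(l^3 + 7*l^2 + 12*l) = l*(l - 2)*(l^2 + 7*l + 12) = l*(l - 2)*(l + 4)*(l + 3)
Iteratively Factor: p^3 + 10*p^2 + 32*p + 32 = (p + 2)*(p^2 + 8*p + 16) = (p + 2)*(p + 4)*(p + 4)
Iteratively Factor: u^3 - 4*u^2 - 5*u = (u - 5)*(u^2 + u) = u*(u - 5)*(u + 1)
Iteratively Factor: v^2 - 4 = (v + 2)*(v - 2)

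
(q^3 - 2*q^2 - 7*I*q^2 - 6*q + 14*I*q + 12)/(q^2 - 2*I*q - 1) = (q^2 + q*(-2 - 6*I) + 12*I)/(q - I)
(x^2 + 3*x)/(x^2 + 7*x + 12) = x/(x + 4)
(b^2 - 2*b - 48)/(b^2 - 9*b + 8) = (b + 6)/(b - 1)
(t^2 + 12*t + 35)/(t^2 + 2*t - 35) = (t + 5)/(t - 5)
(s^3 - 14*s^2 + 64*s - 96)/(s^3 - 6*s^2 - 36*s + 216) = (s^2 - 8*s + 16)/(s^2 - 36)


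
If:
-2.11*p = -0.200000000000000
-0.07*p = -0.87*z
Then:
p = 0.09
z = 0.01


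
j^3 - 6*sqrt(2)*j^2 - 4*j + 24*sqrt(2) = (j - 2)*(j + 2)*(j - 6*sqrt(2))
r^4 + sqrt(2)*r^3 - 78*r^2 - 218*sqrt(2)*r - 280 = (r - 7*sqrt(2))*(r + sqrt(2))*(r + 2*sqrt(2))*(r + 5*sqrt(2))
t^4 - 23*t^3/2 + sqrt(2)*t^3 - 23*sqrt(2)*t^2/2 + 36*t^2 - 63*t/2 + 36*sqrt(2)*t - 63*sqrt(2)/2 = (t - 7)*(t - 3)*(t - 3/2)*(t + sqrt(2))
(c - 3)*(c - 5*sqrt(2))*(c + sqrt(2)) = c^3 - 4*sqrt(2)*c^2 - 3*c^2 - 10*c + 12*sqrt(2)*c + 30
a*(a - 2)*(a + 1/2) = a^3 - 3*a^2/2 - a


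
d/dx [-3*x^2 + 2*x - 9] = 2 - 6*x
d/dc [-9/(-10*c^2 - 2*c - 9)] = 18*(-10*c - 1)/(10*c^2 + 2*c + 9)^2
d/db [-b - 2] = -1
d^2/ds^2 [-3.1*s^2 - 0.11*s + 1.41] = -6.20000000000000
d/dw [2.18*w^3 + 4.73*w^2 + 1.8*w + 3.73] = 6.54*w^2 + 9.46*w + 1.8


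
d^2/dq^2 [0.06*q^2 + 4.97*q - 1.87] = 0.120000000000000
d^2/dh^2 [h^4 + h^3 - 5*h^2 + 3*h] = 12*h^2 + 6*h - 10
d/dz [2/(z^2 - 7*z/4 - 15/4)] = 8*(7 - 8*z)/(-4*z^2 + 7*z + 15)^2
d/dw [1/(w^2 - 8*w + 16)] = 2*(4 - w)/(w^2 - 8*w + 16)^2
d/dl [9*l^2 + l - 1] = 18*l + 1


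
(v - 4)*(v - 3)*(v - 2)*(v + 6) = v^4 - 3*v^3 - 28*v^2 + 132*v - 144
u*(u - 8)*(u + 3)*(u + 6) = u^4 + u^3 - 54*u^2 - 144*u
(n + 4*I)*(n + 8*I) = n^2 + 12*I*n - 32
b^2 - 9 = (b - 3)*(b + 3)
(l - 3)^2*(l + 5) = l^3 - l^2 - 21*l + 45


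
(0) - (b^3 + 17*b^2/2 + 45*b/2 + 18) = -b^3 - 17*b^2/2 - 45*b/2 - 18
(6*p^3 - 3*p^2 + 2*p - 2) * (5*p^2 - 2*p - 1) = 30*p^5 - 27*p^4 + 10*p^3 - 11*p^2 + 2*p + 2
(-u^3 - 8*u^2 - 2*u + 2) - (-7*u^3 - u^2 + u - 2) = 6*u^3 - 7*u^2 - 3*u + 4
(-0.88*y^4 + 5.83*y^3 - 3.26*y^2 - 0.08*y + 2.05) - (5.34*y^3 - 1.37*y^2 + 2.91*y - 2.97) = -0.88*y^4 + 0.49*y^3 - 1.89*y^2 - 2.99*y + 5.02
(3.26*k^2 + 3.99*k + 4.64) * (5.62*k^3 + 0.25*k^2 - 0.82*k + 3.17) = 18.3212*k^5 + 23.2388*k^4 + 24.4011*k^3 + 8.2224*k^2 + 8.8435*k + 14.7088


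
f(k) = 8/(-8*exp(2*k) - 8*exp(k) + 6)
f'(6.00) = 0.00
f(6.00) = 0.00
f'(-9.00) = 0.00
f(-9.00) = 1.33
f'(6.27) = 0.00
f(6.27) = -0.00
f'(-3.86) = 0.04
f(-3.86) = 1.37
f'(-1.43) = 1.72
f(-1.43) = 2.21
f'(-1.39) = 1.94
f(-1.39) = 2.28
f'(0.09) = 1.47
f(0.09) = -0.65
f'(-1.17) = 4.27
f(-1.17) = 2.91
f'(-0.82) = 62.00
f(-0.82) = 8.65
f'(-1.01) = 9.83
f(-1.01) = 3.95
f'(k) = 8*(16*exp(2*k) + 8*exp(k))/(-8*exp(2*k) - 8*exp(k) + 6)^2 = (32*exp(k) + 16)*exp(k)/(4*exp(2*k) + 4*exp(k) - 3)^2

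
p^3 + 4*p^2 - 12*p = p*(p - 2)*(p + 6)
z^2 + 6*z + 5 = (z + 1)*(z + 5)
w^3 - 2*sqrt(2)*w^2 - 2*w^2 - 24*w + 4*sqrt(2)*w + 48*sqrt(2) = (w - 6)*(w + 4)*(w - 2*sqrt(2))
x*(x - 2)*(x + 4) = x^3 + 2*x^2 - 8*x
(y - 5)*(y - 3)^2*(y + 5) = y^4 - 6*y^3 - 16*y^2 + 150*y - 225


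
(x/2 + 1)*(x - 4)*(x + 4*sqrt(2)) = x^3/2 - x^2 + 2*sqrt(2)*x^2 - 4*sqrt(2)*x - 4*x - 16*sqrt(2)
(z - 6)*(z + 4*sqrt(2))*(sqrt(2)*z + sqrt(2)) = sqrt(2)*z^3 - 5*sqrt(2)*z^2 + 8*z^2 - 40*z - 6*sqrt(2)*z - 48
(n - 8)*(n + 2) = n^2 - 6*n - 16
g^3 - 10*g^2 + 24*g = g*(g - 6)*(g - 4)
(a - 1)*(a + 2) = a^2 + a - 2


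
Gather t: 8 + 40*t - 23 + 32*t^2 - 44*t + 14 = 32*t^2 - 4*t - 1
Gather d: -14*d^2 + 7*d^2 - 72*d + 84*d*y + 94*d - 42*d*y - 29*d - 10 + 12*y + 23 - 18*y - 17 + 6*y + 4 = -7*d^2 + d*(42*y - 7)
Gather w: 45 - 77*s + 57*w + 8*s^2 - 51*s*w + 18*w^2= 8*s^2 - 77*s + 18*w^2 + w*(57 - 51*s) + 45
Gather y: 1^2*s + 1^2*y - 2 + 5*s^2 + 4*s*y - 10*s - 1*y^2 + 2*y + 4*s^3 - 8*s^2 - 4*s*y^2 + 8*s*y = 4*s^3 - 3*s^2 - 9*s + y^2*(-4*s - 1) + y*(12*s + 3) - 2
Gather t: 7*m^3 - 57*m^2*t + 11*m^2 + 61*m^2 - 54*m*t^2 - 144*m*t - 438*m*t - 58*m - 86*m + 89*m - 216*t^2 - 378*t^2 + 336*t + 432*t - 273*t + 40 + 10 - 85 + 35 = 7*m^3 + 72*m^2 - 55*m + t^2*(-54*m - 594) + t*(-57*m^2 - 582*m + 495)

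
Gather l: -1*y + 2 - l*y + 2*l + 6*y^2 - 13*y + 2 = l*(2 - y) + 6*y^2 - 14*y + 4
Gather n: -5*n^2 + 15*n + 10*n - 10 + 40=-5*n^2 + 25*n + 30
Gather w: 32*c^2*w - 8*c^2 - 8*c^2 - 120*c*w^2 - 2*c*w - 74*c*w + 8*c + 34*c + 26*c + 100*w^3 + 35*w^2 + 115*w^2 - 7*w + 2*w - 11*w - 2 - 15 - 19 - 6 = -16*c^2 + 68*c + 100*w^3 + w^2*(150 - 120*c) + w*(32*c^2 - 76*c - 16) - 42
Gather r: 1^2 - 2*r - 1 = -2*r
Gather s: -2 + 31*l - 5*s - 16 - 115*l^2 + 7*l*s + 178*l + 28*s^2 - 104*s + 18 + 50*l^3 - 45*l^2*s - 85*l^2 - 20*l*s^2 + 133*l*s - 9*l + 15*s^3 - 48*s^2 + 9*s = 50*l^3 - 200*l^2 + 200*l + 15*s^3 + s^2*(-20*l - 20) + s*(-45*l^2 + 140*l - 100)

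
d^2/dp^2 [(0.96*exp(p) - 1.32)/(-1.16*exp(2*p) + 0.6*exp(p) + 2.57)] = (-1.291776*exp(4*p) + 6.436608*exp(3*p) - 19.927872*exp(2*p) + 17.696256*exp(p) - 8.376144)*exp(p)/(1.560896*exp(6*p) - 2.42208*exp(5*p) - 9.121776*exp(4*p) + 10.51632*exp(3*p) + 20.209452*exp(2*p) - 11.88882*exp(p) - 16.974593)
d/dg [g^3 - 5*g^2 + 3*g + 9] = 3*g^2 - 10*g + 3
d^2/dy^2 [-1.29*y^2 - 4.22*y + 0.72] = -2.58000000000000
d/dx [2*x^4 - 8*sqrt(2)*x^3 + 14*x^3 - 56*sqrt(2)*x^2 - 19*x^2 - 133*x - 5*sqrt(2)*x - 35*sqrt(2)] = 8*x^3 - 24*sqrt(2)*x^2 + 42*x^2 - 112*sqrt(2)*x - 38*x - 133 - 5*sqrt(2)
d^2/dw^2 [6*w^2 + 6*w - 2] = 12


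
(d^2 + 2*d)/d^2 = (d + 2)/d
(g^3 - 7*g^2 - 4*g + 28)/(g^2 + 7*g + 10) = (g^2 - 9*g + 14)/(g + 5)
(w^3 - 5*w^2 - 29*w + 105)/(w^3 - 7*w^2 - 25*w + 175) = (w - 3)/(w - 5)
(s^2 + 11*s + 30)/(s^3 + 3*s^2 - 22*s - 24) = (s + 5)/(s^2 - 3*s - 4)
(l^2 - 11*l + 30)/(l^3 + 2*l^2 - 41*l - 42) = (l - 5)/(l^2 + 8*l + 7)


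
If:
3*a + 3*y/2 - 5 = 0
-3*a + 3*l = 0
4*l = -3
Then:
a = -3/4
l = -3/4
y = 29/6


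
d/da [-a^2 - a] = -2*a - 1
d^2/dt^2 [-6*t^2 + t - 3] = -12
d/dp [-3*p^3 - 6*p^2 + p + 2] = -9*p^2 - 12*p + 1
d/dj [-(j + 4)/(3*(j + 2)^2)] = (j + 6)/(3*(j + 2)^3)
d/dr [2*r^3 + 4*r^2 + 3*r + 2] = 6*r^2 + 8*r + 3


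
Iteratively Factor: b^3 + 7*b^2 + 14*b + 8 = (b + 1)*(b^2 + 6*b + 8) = (b + 1)*(b + 4)*(b + 2)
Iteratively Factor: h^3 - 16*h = (h - 4)*(h^2 + 4*h) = (h - 4)*(h + 4)*(h)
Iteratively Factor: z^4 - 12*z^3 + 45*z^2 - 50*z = (z - 5)*(z^3 - 7*z^2 + 10*z) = (z - 5)^2*(z^2 - 2*z) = z*(z - 5)^2*(z - 2)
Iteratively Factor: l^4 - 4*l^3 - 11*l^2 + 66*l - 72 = (l - 2)*(l^3 - 2*l^2 - 15*l + 36) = (l - 2)*(l + 4)*(l^2 - 6*l + 9) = (l - 3)*(l - 2)*(l + 4)*(l - 3)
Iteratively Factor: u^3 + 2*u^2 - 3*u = (u)*(u^2 + 2*u - 3) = u*(u - 1)*(u + 3)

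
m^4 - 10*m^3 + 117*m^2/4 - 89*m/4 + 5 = (m - 5)*(m - 4)*(m - 1/2)^2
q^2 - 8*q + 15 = (q - 5)*(q - 3)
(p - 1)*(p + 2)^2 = p^3 + 3*p^2 - 4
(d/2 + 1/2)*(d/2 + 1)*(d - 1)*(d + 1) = d^4/4 + 3*d^3/4 + d^2/4 - 3*d/4 - 1/2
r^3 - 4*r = r*(r - 2)*(r + 2)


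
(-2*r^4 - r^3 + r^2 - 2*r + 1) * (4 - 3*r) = 6*r^5 - 5*r^4 - 7*r^3 + 10*r^2 - 11*r + 4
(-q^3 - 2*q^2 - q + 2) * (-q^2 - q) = q^5 + 3*q^4 + 3*q^3 - q^2 - 2*q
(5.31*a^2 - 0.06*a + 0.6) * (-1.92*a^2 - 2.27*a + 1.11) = -10.1952*a^4 - 11.9385*a^3 + 4.8783*a^2 - 1.4286*a + 0.666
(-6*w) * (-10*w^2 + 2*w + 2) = 60*w^3 - 12*w^2 - 12*w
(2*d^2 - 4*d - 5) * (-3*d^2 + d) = -6*d^4 + 14*d^3 + 11*d^2 - 5*d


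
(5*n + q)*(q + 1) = 5*n*q + 5*n + q^2 + q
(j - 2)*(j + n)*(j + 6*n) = j^3 + 7*j^2*n - 2*j^2 + 6*j*n^2 - 14*j*n - 12*n^2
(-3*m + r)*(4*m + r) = -12*m^2 + m*r + r^2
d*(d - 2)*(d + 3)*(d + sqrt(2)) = d^4 + d^3 + sqrt(2)*d^3 - 6*d^2 + sqrt(2)*d^2 - 6*sqrt(2)*d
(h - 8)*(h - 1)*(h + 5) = h^3 - 4*h^2 - 37*h + 40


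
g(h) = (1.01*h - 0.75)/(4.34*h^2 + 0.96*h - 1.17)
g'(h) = (-8.68*h - 0.96)*(1.01*h - 0.75)/(4.34*h^2 + 0.96*h - 1.17)^2 + 1.01/(4.34*h^2 + 0.96*h - 1.17) = (-4.3834*h^2 + 6.51*h - 0.4617)/(18.8356*h^4 + 8.3328*h^3 - 9.234*h^2 - 2.2464*h + 1.3689)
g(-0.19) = 0.79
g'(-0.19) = -1.30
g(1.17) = 0.07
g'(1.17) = 0.03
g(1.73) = 0.07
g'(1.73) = -0.01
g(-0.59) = 5.96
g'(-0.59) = -114.47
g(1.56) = 0.08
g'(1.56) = -0.01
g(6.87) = 0.03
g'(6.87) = -0.00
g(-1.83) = -0.22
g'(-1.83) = -0.20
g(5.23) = 0.04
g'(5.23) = -0.01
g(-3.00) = -0.11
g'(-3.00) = -0.05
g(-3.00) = -0.11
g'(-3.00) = -0.05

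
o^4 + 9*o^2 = o^2*(o - 3*I)*(o + 3*I)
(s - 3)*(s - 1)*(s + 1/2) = s^3 - 7*s^2/2 + s + 3/2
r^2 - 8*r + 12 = (r - 6)*(r - 2)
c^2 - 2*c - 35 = (c - 7)*(c + 5)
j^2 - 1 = (j - 1)*(j + 1)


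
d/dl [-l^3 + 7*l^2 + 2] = l*(14 - 3*l)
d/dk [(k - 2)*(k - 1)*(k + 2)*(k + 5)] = 4*k^3 + 12*k^2 - 18*k - 16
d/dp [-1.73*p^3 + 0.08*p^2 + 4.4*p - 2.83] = -5.19*p^2 + 0.16*p + 4.4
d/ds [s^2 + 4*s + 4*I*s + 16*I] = 2*s + 4 + 4*I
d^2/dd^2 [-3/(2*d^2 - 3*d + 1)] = 6*(4*d^2 - 6*d - (4*d - 3)^2 + 2)/(2*d^2 - 3*d + 1)^3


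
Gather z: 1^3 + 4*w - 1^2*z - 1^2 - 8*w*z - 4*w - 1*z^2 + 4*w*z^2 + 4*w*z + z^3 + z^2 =4*w*z^2 + z^3 + z*(-4*w - 1)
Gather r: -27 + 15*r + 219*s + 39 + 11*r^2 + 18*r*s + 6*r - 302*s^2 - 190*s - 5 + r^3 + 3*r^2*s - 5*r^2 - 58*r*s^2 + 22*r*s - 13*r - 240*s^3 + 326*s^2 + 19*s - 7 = r^3 + r^2*(3*s + 6) + r*(-58*s^2 + 40*s + 8) - 240*s^3 + 24*s^2 + 48*s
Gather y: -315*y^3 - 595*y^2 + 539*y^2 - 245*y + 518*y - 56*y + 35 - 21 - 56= -315*y^3 - 56*y^2 + 217*y - 42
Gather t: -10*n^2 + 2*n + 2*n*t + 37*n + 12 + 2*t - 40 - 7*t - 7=-10*n^2 + 39*n + t*(2*n - 5) - 35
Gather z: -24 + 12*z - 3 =12*z - 27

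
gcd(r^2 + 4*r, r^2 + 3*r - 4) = r + 4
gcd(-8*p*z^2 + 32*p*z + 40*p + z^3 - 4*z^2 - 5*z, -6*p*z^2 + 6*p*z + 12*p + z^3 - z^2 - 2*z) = z + 1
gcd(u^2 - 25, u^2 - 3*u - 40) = u + 5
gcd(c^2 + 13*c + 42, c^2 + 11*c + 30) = c + 6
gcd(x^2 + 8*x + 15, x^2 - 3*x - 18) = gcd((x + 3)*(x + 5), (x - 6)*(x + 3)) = x + 3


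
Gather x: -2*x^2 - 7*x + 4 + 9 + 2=-2*x^2 - 7*x + 15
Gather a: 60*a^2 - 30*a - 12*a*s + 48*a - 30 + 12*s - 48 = 60*a^2 + a*(18 - 12*s) + 12*s - 78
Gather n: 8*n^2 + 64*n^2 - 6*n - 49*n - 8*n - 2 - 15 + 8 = 72*n^2 - 63*n - 9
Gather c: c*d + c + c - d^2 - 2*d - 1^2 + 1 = c*(d + 2) - d^2 - 2*d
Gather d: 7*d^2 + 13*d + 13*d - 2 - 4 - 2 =7*d^2 + 26*d - 8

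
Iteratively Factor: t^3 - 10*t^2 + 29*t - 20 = (t - 5)*(t^2 - 5*t + 4) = (t - 5)*(t - 4)*(t - 1)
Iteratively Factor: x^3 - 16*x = (x)*(x^2 - 16) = x*(x + 4)*(x - 4)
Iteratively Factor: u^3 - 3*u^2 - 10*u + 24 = (u + 3)*(u^2 - 6*u + 8) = (u - 2)*(u + 3)*(u - 4)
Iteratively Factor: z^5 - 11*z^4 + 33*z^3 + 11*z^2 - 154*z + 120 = (z - 4)*(z^4 - 7*z^3 + 5*z^2 + 31*z - 30) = (z - 4)*(z - 1)*(z^3 - 6*z^2 - z + 30) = (z - 4)*(z - 3)*(z - 1)*(z^2 - 3*z - 10) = (z - 4)*(z - 3)*(z - 1)*(z + 2)*(z - 5)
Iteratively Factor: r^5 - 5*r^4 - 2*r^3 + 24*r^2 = (r)*(r^4 - 5*r^3 - 2*r^2 + 24*r) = r*(r - 3)*(r^3 - 2*r^2 - 8*r) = r*(r - 3)*(r + 2)*(r^2 - 4*r) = r^2*(r - 3)*(r + 2)*(r - 4)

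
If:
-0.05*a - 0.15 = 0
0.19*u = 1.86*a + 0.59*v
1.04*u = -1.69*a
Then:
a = -3.00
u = 4.88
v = 11.03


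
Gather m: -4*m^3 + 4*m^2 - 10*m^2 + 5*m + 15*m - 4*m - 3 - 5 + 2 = -4*m^3 - 6*m^2 + 16*m - 6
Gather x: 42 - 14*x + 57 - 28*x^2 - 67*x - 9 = -28*x^2 - 81*x + 90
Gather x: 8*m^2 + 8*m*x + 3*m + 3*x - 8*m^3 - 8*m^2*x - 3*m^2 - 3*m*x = -8*m^3 + 5*m^2 + 3*m + x*(-8*m^2 + 5*m + 3)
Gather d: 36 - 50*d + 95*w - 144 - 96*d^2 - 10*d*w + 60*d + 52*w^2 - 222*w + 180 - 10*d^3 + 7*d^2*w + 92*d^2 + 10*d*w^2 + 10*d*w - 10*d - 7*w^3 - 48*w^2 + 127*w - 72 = -10*d^3 + d^2*(7*w - 4) + 10*d*w^2 - 7*w^3 + 4*w^2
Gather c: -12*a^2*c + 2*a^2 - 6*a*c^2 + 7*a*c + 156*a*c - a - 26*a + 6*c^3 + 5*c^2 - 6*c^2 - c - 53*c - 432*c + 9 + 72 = 2*a^2 - 27*a + 6*c^3 + c^2*(-6*a - 1) + c*(-12*a^2 + 163*a - 486) + 81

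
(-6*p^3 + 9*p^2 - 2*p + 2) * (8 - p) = 6*p^4 - 57*p^3 + 74*p^2 - 18*p + 16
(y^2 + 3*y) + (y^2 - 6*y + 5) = 2*y^2 - 3*y + 5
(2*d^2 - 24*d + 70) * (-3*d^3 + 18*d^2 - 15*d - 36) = -6*d^5 + 108*d^4 - 672*d^3 + 1548*d^2 - 186*d - 2520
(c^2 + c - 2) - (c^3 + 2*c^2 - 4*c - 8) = -c^3 - c^2 + 5*c + 6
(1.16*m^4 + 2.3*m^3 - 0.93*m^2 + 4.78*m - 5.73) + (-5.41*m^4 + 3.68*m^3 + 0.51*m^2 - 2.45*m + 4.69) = -4.25*m^4 + 5.98*m^3 - 0.42*m^2 + 2.33*m - 1.04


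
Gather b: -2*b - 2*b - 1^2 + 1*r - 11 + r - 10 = -4*b + 2*r - 22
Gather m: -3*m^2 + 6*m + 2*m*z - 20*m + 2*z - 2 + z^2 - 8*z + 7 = -3*m^2 + m*(2*z - 14) + z^2 - 6*z + 5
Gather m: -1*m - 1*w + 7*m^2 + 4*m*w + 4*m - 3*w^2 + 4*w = 7*m^2 + m*(4*w + 3) - 3*w^2 + 3*w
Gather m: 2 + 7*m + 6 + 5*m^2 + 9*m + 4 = 5*m^2 + 16*m + 12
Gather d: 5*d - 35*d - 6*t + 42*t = -30*d + 36*t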